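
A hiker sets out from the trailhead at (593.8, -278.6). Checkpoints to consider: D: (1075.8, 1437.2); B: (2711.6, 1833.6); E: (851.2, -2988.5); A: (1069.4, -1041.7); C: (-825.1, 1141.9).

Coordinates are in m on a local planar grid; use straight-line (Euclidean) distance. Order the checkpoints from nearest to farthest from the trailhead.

Distance from the trailhead at (593.8, -278.6) to each:
A (1069.4, -1041.7): 899.2 m
D (1075.8, 1437.2): 1782.2 m
C (-825.1, 1141.9): 2007.8 m
E (851.2, -2988.5): 2722.1 m
B (2711.6, 1833.6): 2991.1 m

A, D, C, E, B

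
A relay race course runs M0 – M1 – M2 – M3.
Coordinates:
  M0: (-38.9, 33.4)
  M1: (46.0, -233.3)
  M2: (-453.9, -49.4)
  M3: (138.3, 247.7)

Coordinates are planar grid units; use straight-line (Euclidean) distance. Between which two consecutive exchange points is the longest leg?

M2–M3

Leg distances:
M0→M1: 279.9
M1→M2: 532.7
M2→M3: 662.5
The longest leg is M2–M3 at 662.5.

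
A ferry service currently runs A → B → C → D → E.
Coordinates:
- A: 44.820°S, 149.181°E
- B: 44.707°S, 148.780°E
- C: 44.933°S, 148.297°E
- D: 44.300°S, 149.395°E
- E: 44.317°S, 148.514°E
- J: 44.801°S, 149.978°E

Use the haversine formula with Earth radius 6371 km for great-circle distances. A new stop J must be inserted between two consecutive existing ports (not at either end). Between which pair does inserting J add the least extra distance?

between C and D

Added distance for inserting J between each consecutive pair:
A–B: 124.0 km
B–C: 182.8 km
C–D: 93.8 km
D–E: 130.1 km
Smallest added distance is 93.8 km, inserting between C and D.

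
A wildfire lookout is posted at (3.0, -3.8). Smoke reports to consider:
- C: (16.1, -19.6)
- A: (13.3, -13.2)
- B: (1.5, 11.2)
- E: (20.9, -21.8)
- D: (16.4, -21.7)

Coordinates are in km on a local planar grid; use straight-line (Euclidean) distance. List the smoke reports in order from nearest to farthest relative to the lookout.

Distances from the lookout:
A (13.3, -13.2): 13.9 km
B (1.5, 11.2): 15.1 km
C (16.1, -19.6): 20.5 km
D (16.4, -21.7): 22.4 km
E (20.9, -21.8): 25.4 km

A, B, C, D, E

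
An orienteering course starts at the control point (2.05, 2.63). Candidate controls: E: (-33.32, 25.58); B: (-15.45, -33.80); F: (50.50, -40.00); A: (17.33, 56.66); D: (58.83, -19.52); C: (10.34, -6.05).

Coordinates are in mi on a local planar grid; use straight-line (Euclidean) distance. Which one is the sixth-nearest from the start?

Distance to each, sorted:
C: 12.0 mi
B: 40.4 mi
E: 42.2 mi
A: 56.1 mi
D: 60.9 mi
F: 64.5 mi
The sixth-nearest is F at 64.5 mi.

F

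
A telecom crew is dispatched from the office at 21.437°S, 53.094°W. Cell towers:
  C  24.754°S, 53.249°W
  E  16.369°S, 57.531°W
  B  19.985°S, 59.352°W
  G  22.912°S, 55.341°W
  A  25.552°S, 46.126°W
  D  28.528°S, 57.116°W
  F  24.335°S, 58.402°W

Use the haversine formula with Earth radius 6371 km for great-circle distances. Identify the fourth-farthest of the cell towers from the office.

Distances from the office (21.437°S, 53.094°W):
D: 886.4 km
A: 844.9 km
E: 731.6 km
B: 670.6 km
F: 632.0 km
C: 369.2 km
G: 283.6 km
The fourth-farthest is B at 670.6 km.

B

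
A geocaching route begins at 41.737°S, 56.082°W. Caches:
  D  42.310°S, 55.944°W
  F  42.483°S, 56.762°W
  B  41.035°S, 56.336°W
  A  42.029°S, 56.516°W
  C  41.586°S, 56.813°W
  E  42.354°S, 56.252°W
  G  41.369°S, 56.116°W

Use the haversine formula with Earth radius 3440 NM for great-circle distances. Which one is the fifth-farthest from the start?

Distance to each, sorted:
F: 54.1 NM
B: 43.7 NM
E: 37.8 NM
D: 34.9 NM
C: 34.0 NM
A: 26.1 NM
G: 22.1 NM
The fifth-farthest is C at 34.0 NM.

C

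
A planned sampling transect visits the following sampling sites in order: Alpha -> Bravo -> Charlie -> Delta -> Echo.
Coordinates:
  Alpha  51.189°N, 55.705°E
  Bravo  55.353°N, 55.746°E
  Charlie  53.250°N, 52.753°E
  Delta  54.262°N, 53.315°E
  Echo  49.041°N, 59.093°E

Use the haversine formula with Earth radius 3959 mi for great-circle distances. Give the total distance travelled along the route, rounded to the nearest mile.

Leg distances:
Alpha→Bravo: 287.7 mi  (cumulative 287.7 mi)
Bravo→Charlie: 188.9 mi  (cumulative 476.6 mi)
Charlie→Delta: 73.6 mi  (cumulative 550.2 mi)
Delta→Echo: 437.3 mi  (cumulative 987.5 mi)
Total route length ≈ 987 mi.

987 mi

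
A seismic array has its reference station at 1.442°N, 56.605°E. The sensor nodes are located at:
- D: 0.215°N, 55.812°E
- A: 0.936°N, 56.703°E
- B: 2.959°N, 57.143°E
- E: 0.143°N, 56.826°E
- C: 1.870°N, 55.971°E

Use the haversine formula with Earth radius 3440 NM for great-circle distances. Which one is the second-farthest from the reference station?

D

Distances from the reference station (1.442°N, 56.605°E):
B: 96.6 NM
D: 87.7 NM
E: 79.1 NM
C: 45.9 NM
A: 30.9 NM
The second-farthest is D at 87.7 NM.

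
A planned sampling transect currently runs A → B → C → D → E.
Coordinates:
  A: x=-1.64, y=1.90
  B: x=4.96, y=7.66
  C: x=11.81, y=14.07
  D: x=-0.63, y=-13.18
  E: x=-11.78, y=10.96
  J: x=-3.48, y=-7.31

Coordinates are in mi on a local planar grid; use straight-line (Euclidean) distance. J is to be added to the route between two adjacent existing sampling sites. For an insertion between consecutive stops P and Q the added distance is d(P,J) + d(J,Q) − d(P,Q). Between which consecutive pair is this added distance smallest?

between D and E

Added distance for inserting J between each consecutive pair:
A–B: 17.8 mi
B–C: 34.1 mi
C–D: 2.9 mi
D–E: 0.0 mi
Smallest added distance is 0.0 mi, inserting between D and E.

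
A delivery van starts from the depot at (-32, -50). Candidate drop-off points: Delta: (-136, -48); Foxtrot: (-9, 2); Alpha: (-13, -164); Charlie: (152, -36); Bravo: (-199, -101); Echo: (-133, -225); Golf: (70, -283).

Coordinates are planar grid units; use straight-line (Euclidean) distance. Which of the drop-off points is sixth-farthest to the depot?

Distance to each, sorted:
Golf: 254.3
Echo: 202.1
Charlie: 184.5
Bravo: 174.6
Alpha: 115.6
Delta: 104.0
Foxtrot: 56.9
The sixth-farthest is Delta at 104.0.

Delta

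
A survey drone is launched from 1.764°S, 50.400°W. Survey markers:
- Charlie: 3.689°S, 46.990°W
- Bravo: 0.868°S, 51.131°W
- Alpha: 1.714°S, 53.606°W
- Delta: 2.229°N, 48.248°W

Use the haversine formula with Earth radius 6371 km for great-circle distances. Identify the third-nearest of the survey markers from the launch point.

Distances from the launch point (1.764°S, 50.400°W):
Bravo: 128.6 km
Alpha: 356.4 km
Charlie: 435.0 km
Delta: 504.4 km
The third-nearest is Charlie at 435.0 km.

Charlie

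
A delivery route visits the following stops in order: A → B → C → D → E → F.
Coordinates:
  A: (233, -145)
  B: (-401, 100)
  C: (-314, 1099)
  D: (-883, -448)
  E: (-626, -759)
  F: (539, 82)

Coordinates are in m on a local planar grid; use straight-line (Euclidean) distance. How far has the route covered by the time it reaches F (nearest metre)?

5171 m

Leg distances:
A→B: 679.7 m  (cumulative 679.7 m)
B→C: 1002.8 m  (cumulative 1682.5 m)
C→D: 1648.3 m  (cumulative 3330.8 m)
D→E: 403.4 m  (cumulative 3734.2 m)
E→F: 1436.8 m  (cumulative 5171.1 m)
Cumulative distance at F ≈ 5171 m.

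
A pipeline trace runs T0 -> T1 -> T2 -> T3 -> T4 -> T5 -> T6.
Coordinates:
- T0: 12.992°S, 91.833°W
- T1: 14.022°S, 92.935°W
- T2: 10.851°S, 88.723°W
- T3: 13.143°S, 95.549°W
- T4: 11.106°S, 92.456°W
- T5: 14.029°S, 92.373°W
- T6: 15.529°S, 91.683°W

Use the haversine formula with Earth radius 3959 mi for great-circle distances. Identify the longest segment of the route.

Leg distances:
T0→T1: 102.7 mi
T1→T2: 358.8 mi
T2→T3: 487.7 mi
T3→T4: 251.9 mi
T4→T5: 202.0 mi
T5→T6: 113.4 mi
The longest leg is T2–T3 at 487.7 mi.

T2–T3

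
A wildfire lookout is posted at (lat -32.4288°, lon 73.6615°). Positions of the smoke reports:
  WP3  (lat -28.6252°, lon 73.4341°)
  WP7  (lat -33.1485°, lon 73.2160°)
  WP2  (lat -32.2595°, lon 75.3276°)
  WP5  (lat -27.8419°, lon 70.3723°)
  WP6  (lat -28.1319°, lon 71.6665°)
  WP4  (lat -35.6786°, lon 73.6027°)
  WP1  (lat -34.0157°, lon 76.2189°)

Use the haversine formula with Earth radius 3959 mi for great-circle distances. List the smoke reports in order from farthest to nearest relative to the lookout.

WP5, WP6, WP3, WP4, WP1, WP2, WP7

Computing each great-circle distance from (lat -32.4288°, lon 73.6615°):
WP5 (lat -27.8419°, lon 70.3723°): 372.9 mi
WP6 (lat -28.1319°, lon 71.6665°): 319.9 mi
WP3 (lat -28.6252°, lon 73.4341°): 263.2 mi
WP4 (lat -35.6786°, lon 73.6027°): 224.6 mi
WP1 (lat -34.0157°, lon 76.2189°): 184.0 mi
WP2 (lat -32.2595°, lon 75.3276°): 98.0 mi
WP7 (lat -33.1485°, lon 73.2160°): 56.1 mi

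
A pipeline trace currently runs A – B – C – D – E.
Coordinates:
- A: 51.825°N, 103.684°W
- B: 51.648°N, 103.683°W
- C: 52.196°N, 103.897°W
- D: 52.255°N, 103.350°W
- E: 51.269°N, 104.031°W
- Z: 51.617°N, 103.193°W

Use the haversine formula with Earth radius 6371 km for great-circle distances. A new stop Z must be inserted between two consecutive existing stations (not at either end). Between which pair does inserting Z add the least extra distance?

Added distance for inserting Z between each consecutive pair:
A–B: 55.3 km
B–C: 51.8 km
C–D: 114.4 km
D–E: 22.3 km
Smallest added distance is 22.3 km, inserting between D and E.

between D and E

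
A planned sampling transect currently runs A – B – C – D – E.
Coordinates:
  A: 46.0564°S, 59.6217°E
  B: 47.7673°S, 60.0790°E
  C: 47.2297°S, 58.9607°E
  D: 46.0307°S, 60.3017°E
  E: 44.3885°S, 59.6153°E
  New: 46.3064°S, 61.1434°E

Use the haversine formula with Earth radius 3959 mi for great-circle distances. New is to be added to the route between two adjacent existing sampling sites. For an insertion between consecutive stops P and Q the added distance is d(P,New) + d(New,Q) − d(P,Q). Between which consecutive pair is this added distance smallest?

between C and D

Added distance for inserting New between each consecutive pair:
A–B: 67.3 mi
B–C: 170.0 mi
C–D: 61.5 mi
D–E: 78.1 mi
Smallest added distance is 61.5 mi, inserting between C and D.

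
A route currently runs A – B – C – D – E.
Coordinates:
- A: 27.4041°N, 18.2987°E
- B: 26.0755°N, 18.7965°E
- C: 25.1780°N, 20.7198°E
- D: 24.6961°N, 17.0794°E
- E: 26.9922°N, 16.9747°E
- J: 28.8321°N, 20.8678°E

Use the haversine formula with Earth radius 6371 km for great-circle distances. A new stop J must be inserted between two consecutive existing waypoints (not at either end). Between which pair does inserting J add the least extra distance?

between A and B

Added distance for inserting J between each consecutive pair:
A–B: 510.4 km
B–C: 557.9 km
C–D: 629.7 km
D–E: 772.3 km
Smallest added distance is 510.4 km, inserting between A and B.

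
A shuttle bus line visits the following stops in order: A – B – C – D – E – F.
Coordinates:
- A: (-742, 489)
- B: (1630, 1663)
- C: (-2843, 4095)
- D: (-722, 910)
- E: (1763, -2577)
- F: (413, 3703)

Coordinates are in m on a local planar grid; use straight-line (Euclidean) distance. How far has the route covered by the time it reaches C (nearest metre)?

Leg distances:
A→B: 2646.6 m  (cumulative 2646.6 m)
B→C: 5091.4 m  (cumulative 7738.0 m)
Cumulative distance at C ≈ 7738 m.

7738 m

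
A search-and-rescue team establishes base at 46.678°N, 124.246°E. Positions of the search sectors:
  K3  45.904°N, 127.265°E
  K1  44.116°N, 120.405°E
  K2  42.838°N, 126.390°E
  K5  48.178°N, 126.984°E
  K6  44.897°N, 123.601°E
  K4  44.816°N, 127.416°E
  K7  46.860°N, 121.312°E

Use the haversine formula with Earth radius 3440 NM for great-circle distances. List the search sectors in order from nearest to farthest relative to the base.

Distance from the base at 46.678°N, 124.246°E to each:
K6 44.897°N, 123.601°E: 110.3 NM
K7 46.860°N, 121.312°E: 121.1 NM
K3 45.904°N, 127.265°E: 133.6 NM
K5 48.178°N, 126.984°E: 143.1 NM
K4 44.816°N, 127.416°E: 173.6 NM
K1 44.116°N, 120.405°E: 223.3 NM
K2 42.838°N, 126.390°E: 248.0 NM

K6, K7, K3, K5, K4, K1, K2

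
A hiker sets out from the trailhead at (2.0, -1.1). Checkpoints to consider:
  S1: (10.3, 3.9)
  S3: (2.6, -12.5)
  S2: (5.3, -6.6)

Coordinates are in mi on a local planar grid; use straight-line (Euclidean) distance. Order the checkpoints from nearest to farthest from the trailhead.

S2, S1, S3

Distance from the trailhead at (2.0, -1.1) to each:
S2 (5.3, -6.6): 6.4 mi
S1 (10.3, 3.9): 9.7 mi
S3 (2.6, -12.5): 11.4 mi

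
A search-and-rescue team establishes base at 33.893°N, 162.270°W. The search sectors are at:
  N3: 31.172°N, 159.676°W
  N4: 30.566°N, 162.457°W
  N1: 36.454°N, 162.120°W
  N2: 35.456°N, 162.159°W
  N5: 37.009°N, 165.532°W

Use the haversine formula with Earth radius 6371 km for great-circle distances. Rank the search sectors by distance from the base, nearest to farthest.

N2, N1, N4, N3, N5

Computing each great-circle distance from 33.893°N, 162.270°W:
N2 35.456°N, 162.159°W: 174.1 km
N1 36.454°N, 162.120°W: 285.1 km
N4 30.566°N, 162.457°W: 370.4 km
N3 31.172°N, 159.676°W: 388.1 km
N5 37.009°N, 165.532°W: 455.3 km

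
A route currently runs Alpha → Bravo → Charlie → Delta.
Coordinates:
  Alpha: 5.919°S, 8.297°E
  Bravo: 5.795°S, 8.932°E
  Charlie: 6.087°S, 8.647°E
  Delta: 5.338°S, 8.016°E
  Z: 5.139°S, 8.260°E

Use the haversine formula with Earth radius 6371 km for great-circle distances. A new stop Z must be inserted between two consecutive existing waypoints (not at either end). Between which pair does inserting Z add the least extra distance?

between Charlie and Delta

Added distance for inserting Z between each consecutive pair:
Alpha–Bravo: 119.4 km
Bravo–Charlie: 172.7 km
Charlie–Delta: 40.0 km
Smallest added distance is 40.0 km, inserting between Charlie and Delta.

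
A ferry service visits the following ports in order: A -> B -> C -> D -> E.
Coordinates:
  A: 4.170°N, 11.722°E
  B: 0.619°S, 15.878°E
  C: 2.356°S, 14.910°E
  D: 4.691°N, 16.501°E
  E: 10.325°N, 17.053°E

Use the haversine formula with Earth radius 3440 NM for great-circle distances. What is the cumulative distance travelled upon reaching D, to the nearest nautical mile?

Leg distances:
A→B: 380.6 NM  (cumulative 380.6 NM)
B→C: 119.4 NM  (cumulative 500.0 NM)
C→D: 433.7 NM  (cumulative 933.7 NM)
Cumulative distance at D ≈ 934 NM.

934 NM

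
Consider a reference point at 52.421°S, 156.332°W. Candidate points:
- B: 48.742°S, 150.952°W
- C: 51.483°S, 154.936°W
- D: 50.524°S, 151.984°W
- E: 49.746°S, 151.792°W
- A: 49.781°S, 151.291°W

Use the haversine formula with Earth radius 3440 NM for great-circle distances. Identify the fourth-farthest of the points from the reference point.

Distance to each, sorted:
B: 301.3 NM
A: 247.4 NM
E: 234.7 NM
D: 198.5 NM
C: 76.4 NM
The fourth-farthest is D at 198.5 NM.

D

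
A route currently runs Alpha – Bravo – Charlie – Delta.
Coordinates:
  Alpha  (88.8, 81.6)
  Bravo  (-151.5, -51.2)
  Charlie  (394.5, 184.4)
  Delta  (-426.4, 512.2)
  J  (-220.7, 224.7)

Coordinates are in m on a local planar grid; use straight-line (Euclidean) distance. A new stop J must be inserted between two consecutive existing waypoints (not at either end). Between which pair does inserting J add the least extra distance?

Added distance for inserting J between each consecutive pair:
Alpha–Bravo: 350.9 m
Bravo–Charlie: 306.3 m
Charlie–Delta: 86.1 m
Smallest added distance is 86.1 m, inserting between Charlie and Delta.

between Charlie and Delta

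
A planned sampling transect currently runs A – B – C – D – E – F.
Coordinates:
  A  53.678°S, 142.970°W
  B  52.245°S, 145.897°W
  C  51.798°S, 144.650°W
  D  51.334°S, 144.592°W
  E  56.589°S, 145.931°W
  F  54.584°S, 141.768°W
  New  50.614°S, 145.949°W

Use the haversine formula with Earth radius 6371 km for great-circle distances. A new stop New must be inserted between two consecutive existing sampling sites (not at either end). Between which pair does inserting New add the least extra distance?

Added distance for inserting New between each consecutive pair:
A–B: 325.4 km
B–C: 242.4 km
C–D: 232.2 km
D–E: 197.8 km
E–F: 844.6 km
Smallest added distance is 197.8 km, inserting between D and E.

between D and E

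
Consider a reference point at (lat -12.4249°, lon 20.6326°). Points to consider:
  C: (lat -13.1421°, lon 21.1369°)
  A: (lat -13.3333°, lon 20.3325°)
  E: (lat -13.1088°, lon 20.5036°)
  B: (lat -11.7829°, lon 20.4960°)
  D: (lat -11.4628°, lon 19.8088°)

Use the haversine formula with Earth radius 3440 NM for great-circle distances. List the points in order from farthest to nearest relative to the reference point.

Distances from the reference point:
D (lat -11.4628°, lon 19.8088°): 75.4 NM
A (lat -13.3333°, lon 20.3325°): 57.3 NM
C (lat -13.1421°, lon 21.1369°): 52.2 NM
E (lat -13.1088°, lon 20.5036°): 41.7 NM
B (lat -11.7829°, lon 20.4960°): 39.4 NM

D, A, C, E, B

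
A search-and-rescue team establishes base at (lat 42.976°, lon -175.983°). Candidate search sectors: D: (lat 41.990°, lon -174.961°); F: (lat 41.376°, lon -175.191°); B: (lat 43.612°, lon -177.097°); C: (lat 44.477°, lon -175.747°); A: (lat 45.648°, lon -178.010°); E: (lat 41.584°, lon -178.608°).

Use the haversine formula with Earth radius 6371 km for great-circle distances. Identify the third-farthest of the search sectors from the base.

F

Distance to each, sorted:
A: 338.0 km
E: 265.7 km
F: 189.5 km
C: 168.0 km
D: 138.0 km
B: 114.6 km
The third-farthest is F at 189.5 km.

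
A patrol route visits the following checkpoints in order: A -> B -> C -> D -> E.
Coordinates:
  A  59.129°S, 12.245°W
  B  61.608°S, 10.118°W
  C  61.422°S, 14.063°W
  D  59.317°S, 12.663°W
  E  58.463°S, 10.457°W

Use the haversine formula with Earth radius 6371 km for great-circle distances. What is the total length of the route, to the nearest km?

Leg distances:
A→B: 299.4 km  (cumulative 299.4 km)
B→C: 210.2 km  (cumulative 509.6 km)
C→D: 246.4 km  (cumulative 756.0 km)
D→E: 158.4 km  (cumulative 914.3 km)
Total route length ≈ 914 km.

914 km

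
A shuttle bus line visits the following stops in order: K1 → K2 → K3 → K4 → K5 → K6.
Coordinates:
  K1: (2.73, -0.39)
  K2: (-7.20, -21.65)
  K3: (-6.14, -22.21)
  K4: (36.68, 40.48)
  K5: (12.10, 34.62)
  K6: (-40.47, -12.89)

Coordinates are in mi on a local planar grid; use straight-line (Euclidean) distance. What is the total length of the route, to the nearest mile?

Leg distances:
K1→K2: 23.5 mi  (cumulative 23.5 mi)
K2→K3: 1.2 mi  (cumulative 24.7 mi)
K3→K4: 75.9 mi  (cumulative 100.6 mi)
K4→K5: 25.3 mi  (cumulative 125.9 mi)
K5→K6: 70.9 mi  (cumulative 196.7 mi)
Total route length ≈ 197 mi.

197 mi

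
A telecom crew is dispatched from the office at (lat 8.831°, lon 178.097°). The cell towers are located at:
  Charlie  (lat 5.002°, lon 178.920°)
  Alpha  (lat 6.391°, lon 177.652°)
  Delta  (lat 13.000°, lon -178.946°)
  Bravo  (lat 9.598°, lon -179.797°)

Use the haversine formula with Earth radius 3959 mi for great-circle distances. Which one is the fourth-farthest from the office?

Bravo

Distance to each, sorted:
Delta: 351.0 mi
Charlie: 270.5 mi
Alpha: 171.3 mi
Bravo: 153.1 mi
The fourth-farthest is Bravo at 153.1 mi.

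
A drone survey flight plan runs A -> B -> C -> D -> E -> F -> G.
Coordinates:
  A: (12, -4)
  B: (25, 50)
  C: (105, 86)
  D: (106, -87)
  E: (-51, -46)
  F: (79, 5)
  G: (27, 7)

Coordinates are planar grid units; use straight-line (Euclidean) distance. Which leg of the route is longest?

Leg distances:
A→B: 55.5
B→C: 87.7
C→D: 173.0
D→E: 162.3
E→F: 139.6
F→G: 52.0
The longest leg is C–D at 173.0.

C–D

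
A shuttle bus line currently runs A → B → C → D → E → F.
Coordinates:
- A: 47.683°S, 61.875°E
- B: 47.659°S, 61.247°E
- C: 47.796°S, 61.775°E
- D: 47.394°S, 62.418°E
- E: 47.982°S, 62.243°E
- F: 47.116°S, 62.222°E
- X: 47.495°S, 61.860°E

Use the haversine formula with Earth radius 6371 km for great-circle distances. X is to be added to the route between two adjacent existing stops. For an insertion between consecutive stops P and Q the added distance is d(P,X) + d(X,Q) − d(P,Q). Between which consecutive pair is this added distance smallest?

between C and D

Added distance for inserting X between each consecutive pair:
A–B: 23.3 km
B–C: 41.2 km
C–D: 11.8 km
D–E: 38.0 km
E–F: 15.2 km
Smallest added distance is 11.8 km, inserting between C and D.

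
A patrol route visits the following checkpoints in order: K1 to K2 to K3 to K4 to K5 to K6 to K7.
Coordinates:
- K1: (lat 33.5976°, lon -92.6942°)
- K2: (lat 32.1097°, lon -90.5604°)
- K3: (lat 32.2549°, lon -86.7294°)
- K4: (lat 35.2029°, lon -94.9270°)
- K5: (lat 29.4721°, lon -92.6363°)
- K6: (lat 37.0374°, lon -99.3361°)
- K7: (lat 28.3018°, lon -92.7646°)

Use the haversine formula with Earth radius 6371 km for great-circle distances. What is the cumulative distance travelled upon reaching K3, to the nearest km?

620 km

Leg distances:
K1→K2: 259.0 km  (cumulative 259.0 km)
K2→K3: 360.9 km  (cumulative 619.9 km)
Cumulative distance at K3 ≈ 620 km.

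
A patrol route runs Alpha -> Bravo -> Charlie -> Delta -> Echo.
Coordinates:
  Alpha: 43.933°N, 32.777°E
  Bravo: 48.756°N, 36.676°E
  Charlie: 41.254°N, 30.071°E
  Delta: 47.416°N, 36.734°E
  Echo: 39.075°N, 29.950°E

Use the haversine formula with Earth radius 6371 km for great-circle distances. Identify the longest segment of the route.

Leg distances:
Alpha→Bravo: 614.0 km
Bravo→Charlie: 981.7 km
Charlie→Delta: 865.5 km
Delta→Echo: 1077.0 km
The longest leg is Delta–Echo at 1077.0 km.

Delta–Echo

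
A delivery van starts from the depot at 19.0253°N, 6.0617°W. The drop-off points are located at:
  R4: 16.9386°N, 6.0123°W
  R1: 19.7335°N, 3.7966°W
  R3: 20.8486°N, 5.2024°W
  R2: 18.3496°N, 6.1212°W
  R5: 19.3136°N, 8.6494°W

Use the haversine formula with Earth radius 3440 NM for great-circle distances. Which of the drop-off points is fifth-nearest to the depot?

R5

Distances from the depot (19.0253°N, 6.0617°W):
R2: 40.7 NM
R3: 119.7 NM
R4: 125.3 NM
R1: 135.2 NM
R5: 147.8 NM
The fifth-nearest is R5 at 147.8 NM.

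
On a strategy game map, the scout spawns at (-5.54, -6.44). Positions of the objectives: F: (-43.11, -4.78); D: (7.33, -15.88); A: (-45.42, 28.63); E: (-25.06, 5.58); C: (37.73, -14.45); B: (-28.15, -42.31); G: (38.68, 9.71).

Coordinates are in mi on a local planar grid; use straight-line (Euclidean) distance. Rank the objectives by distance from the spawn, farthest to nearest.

Distance from the spawn at (-5.54, -6.44) to each:
A (-45.42, 28.63): 53.1 mi
G (38.68, 9.71): 47.1 mi
C (37.73, -14.45): 44.0 mi
B (-28.15, -42.31): 42.4 mi
F (-43.11, -4.78): 37.6 mi
E (-25.06, 5.58): 22.9 mi
D (7.33, -15.88): 16.0 mi

A, G, C, B, F, E, D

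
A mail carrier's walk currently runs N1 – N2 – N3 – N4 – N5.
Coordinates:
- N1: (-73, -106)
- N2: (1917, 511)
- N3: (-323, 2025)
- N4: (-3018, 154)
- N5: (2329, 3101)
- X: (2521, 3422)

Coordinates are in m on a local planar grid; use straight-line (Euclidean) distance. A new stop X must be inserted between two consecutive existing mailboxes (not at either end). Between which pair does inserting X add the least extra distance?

between N4 and N5

Added distance for inserting X between each consecutive pair:
N1–N2: 5268.5 m
N2–N3: 3437.9 m
N3–N4: 6319.0 m
N4–N5: 699.9 m
Smallest added distance is 699.9 m, inserting between N4 and N5.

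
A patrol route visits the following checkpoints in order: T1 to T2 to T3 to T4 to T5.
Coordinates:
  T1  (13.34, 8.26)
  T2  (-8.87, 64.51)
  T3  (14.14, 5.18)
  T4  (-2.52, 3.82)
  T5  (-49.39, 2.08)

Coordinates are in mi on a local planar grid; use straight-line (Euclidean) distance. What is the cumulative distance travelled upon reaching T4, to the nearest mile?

141 mi

Leg distances:
T1→T2: 60.5 mi  (cumulative 60.5 mi)
T2→T3: 63.6 mi  (cumulative 124.1 mi)
T3→T4: 16.7 mi  (cumulative 140.8 mi)
Cumulative distance at T4 ≈ 141 mi.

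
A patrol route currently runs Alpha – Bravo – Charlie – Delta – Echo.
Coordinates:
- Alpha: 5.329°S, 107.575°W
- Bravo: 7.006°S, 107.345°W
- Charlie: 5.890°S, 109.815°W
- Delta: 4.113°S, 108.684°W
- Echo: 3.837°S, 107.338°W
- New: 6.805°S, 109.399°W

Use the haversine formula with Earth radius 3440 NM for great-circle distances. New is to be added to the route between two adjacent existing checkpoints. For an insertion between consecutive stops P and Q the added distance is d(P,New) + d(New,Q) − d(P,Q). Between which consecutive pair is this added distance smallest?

Added distance for inserting New between each consecutive pair:
Alpha–Bravo: 161.8 NM
Bravo–Charlie: 21.4 NM
Charlie–Delta: 101.1 NM
Delta–Echo: 301.5 NM
Smallest added distance is 21.4 NM, inserting between Bravo and Charlie.

between Bravo and Charlie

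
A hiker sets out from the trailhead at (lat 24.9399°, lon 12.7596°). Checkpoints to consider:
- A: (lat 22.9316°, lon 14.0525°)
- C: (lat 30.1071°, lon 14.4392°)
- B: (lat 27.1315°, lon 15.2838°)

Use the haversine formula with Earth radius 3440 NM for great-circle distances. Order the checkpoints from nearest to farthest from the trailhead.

Distance from the trailhead at (lat 24.9399°, lon 12.7596°) to each:
A (lat 22.9316°, lon 14.0525°): 139.9 NM
B (lat 27.1315°, lon 15.2838°): 189.3 NM
C (lat 30.1071°, lon 14.4392°): 322.9 NM

A, B, C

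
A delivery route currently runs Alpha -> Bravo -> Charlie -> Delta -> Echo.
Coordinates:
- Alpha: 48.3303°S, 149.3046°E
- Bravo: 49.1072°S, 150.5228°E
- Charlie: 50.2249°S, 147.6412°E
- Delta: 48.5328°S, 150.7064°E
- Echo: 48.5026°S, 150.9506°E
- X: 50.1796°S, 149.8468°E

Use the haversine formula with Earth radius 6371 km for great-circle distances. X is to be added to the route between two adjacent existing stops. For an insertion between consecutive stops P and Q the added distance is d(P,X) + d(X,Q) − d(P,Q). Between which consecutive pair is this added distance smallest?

Added distance for inserting X between each consecutive pair:
Alpha–Bravo: 213.9 km
Bravo–Charlie: 44.1 km
Charlie–Delta: 59.6 km
Delta–Echo: 378.0 km
Smallest added distance is 44.1 km, inserting between Bravo and Charlie.

between Bravo and Charlie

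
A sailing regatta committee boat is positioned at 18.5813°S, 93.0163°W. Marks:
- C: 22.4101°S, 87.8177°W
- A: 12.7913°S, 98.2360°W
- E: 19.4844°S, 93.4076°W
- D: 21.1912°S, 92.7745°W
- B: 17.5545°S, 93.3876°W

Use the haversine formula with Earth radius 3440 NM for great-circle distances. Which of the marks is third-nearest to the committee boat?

Distances from the committee boat (18.5813°S, 93.0163°W):
E: 58.6 NM
B: 65.2 NM
D: 157.3 NM
C: 371.8 NM
A: 460.2 NM
The third-nearest is D at 157.3 NM.

D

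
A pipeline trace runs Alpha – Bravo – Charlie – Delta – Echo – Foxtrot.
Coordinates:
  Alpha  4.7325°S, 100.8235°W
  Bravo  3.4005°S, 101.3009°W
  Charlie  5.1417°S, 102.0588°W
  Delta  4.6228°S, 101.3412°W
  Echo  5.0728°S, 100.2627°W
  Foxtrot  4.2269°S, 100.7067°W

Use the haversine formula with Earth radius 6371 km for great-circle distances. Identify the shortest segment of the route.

Leg distances:
Alpha→Bravo: 157.3 km
Bravo→Charlie: 211.1 km
Charlie→Delta: 98.2 km
Delta→Echo: 129.5 km
Echo→Foxtrot: 106.2 km
The shortest leg is Charlie–Delta at 98.2 km.

Charlie–Delta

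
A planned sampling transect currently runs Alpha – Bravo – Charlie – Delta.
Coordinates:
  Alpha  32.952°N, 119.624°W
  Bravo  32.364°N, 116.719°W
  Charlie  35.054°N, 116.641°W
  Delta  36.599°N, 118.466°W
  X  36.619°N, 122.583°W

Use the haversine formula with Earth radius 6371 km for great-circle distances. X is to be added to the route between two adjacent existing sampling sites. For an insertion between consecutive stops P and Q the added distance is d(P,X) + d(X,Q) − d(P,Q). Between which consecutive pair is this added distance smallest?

between Charlie and Delta

Added distance for inserting X between each consecutive pair:
Alpha–Bravo: 925.1 km
Bravo–Charlie: 979.6 km
Charlie–Delta: 692.7 km
Smallest added distance is 692.7 km, inserting between Charlie and Delta.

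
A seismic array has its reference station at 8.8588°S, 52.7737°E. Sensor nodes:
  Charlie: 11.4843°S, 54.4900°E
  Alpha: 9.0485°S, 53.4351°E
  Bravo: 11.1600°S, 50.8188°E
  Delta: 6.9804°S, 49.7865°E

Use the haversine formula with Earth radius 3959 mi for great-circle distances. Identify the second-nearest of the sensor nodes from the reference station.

Distances from the reference station (8.8588°S, 52.7737°E):
Alpha: 47.0 mi
Bravo: 207.3 mi
Charlie: 215.7 mi
Delta: 242.2 mi
The second-nearest is Bravo at 207.3 mi.

Bravo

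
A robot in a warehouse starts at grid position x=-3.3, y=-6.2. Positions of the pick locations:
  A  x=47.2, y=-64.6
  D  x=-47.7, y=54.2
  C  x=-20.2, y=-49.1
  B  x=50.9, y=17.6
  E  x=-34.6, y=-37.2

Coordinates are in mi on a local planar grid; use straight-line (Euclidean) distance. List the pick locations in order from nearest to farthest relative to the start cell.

Distance from the start cell at x=-3.3, y=-6.2 to each:
E x=-34.6, y=-37.2: 44.1 mi
C x=-20.2, y=-49.1: 46.1 mi
B x=50.9, y=17.6: 59.2 mi
D x=-47.7, y=54.2: 75.0 mi
A x=47.2, y=-64.6: 77.2 mi

E, C, B, D, A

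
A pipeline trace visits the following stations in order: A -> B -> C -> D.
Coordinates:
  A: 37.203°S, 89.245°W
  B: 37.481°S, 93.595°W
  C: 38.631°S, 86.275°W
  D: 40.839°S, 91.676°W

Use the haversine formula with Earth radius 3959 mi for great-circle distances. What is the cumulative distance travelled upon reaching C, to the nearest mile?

Leg distances:
A→B: 239.7 mi  (cumulative 239.7 mi)
B→C: 406.0 mi  (cumulative 645.7 mi)
Cumulative distance at C ≈ 646 mi.

646 mi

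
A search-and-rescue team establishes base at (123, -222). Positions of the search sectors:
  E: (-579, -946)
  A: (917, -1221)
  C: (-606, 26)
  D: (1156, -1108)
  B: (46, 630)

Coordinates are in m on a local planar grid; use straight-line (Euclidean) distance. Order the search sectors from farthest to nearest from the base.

D, A, E, B, C

Distances from the base:
D (1156, -1108): 1360.9 m
A (917, -1221): 1276.1 m
E (-579, -946): 1008.5 m
B (46, 630): 855.5 m
C (-606, 26): 770.0 m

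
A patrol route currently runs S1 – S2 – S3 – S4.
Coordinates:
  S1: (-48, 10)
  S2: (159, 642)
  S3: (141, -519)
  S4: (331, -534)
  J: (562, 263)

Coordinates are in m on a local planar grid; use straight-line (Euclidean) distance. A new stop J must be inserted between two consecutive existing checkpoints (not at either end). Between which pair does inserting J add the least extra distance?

Added distance for inserting J between each consecutive pair:
S1–S2: 548.6 m
S2–S3: 280.2 m
S3–S4: 1527.3 m
Smallest added distance is 280.2 m, inserting between S2 and S3.

between S2 and S3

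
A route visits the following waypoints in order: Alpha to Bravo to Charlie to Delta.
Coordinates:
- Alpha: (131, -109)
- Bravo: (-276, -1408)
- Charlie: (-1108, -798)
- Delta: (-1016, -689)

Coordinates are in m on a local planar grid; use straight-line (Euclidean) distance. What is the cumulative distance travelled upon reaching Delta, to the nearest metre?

2536 m

Leg distances:
Alpha→Bravo: 1361.3 m  (cumulative 1361.3 m)
Bravo→Charlie: 1031.7 m  (cumulative 2392.9 m)
Charlie→Delta: 142.6 m  (cumulative 2535.6 m)
Cumulative distance at Delta ≈ 2536 m.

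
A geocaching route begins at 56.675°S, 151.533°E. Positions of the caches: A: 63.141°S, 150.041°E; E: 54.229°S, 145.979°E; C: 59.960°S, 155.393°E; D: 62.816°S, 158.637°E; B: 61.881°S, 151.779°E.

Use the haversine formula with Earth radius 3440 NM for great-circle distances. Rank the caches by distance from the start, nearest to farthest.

Distances from the start:
C 59.960°S, 155.393°E: 231.7 NM
E 54.229°S, 145.979°E: 239.3 NM
B 61.881°S, 151.779°E: 312.7 NM
A 63.141°S, 150.041°E: 390.8 NM
D 62.816°S, 158.637°E: 426.2 NM

C, E, B, A, D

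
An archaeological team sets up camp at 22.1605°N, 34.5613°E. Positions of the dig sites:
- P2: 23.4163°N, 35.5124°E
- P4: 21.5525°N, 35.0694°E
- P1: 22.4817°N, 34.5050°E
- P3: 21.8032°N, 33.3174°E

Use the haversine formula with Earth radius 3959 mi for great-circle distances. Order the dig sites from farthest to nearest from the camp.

Distances from the camp:
P2 23.4163°N, 35.5124°E: 105.8 mi
P3 21.8032°N, 33.3174°E: 83.4 mi
P4 21.5525°N, 35.0694°E: 53.2 mi
P1 22.4817°N, 34.5050°E: 22.5 mi

P2, P3, P4, P1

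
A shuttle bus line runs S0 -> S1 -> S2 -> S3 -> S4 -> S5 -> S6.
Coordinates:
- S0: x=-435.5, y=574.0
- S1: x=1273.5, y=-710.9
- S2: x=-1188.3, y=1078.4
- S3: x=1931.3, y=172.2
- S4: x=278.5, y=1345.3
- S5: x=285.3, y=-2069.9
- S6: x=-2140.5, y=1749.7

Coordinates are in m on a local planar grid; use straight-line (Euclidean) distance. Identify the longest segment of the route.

Leg distances:
S0→S1: 2138.1 m
S1→S2: 3043.4 m
S2→S3: 3248.6 m
S3→S4: 2026.8 m
S4→S5: 3415.2 m
S5→S6: 4524.8 m
The longest leg is S5–S6 at 4524.8 m.

S5–S6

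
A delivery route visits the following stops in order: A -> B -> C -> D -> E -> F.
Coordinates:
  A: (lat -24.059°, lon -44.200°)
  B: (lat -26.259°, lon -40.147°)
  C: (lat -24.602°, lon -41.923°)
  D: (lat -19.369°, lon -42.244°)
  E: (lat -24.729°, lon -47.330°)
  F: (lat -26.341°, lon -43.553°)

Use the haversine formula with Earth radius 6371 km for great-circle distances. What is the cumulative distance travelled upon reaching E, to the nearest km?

2108 km

Leg distances:
A→B: 475.6 km  (cumulative 475.6 km)
B→C: 256.4 km  (cumulative 732.0 km)
C→D: 582.8 km  (cumulative 1314.8 km)
D→E: 793.5 km  (cumulative 2108.4 km)
Cumulative distance at E ≈ 2108 km.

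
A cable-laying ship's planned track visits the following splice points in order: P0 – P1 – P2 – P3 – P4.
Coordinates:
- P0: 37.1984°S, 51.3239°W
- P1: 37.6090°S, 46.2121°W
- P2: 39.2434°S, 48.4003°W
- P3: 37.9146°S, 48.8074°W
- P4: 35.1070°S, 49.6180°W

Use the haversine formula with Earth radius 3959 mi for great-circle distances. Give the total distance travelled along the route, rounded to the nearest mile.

Leg distances:
P0→P1: 282.0 mi  (cumulative 282.0 mi)
P1→P2: 163.6 mi  (cumulative 445.6 mi)
P2→P3: 94.4 mi  (cumulative 540.0 mi)
P3→P4: 199.2 mi  (cumulative 739.2 mi)
Total route length ≈ 739 mi.

739 mi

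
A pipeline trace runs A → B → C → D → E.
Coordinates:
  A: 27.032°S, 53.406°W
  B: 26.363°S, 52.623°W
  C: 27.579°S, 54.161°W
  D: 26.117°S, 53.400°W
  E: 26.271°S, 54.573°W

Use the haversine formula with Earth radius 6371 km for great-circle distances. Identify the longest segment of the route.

Leg distances:
A→B: 107.6 km
B→C: 203.7 km
C→D: 179.2 km
D→E: 118.3 km
The longest leg is B–C at 203.7 km.

B–C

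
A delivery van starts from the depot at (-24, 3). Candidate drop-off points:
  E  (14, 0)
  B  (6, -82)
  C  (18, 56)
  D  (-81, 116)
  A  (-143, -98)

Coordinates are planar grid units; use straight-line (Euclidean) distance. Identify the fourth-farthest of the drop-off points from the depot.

C

Distances from the depot ((-24, 3)):
A: 156.1
D: 126.6
B: 90.1
C: 67.6
E: 38.1
The fourth-farthest is C at 67.6.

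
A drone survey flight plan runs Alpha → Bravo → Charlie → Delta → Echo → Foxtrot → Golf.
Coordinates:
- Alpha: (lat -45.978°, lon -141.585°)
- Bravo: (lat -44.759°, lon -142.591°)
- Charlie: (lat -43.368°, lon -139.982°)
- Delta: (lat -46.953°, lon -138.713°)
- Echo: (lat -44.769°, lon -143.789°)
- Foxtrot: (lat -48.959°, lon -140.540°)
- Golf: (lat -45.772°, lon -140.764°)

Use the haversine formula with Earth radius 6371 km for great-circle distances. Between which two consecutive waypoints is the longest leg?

Echo–Foxtrot

Leg distances:
Alpha→Bravo: 156.7 km
Bravo→Charlie: 259.6 km
Charlie→Delta: 410.8 km
Delta→Echo: 461.9 km
Echo→Foxtrot: 527.2 km
Foxtrot→Golf: 354.8 km
The longest leg is Echo–Foxtrot at 527.2 km.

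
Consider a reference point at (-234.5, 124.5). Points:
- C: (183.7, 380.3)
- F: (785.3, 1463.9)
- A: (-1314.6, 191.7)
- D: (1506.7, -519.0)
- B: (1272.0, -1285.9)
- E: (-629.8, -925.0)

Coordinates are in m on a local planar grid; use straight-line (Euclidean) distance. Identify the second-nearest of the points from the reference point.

A

Distances from the reference point ((-234.5, 124.5)):
C: 490.2 m
A: 1082.2 m
E: 1121.5 m
F: 1683.4 m
D: 1856.3 m
B: 2063.7 m
The second-nearest is A at 1082.2 m.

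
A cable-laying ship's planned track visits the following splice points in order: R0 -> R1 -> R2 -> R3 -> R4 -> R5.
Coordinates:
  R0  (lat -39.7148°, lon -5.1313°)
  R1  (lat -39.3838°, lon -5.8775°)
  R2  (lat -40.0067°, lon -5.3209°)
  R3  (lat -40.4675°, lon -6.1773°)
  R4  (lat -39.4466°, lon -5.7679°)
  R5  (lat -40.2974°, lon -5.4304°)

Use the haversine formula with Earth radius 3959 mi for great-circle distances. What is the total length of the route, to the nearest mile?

289 mi

Leg distances:
R0→R1: 45.9 mi  (cumulative 45.9 mi)
R1→R2: 52.2 mi  (cumulative 98.1 mi)
R2→R3: 55.3 mi  (cumulative 153.4 mi)
R3→R4: 73.8 mi  (cumulative 227.2 mi)
R4→R5: 61.5 mi  (cumulative 288.6 mi)
Total route length ≈ 289 mi.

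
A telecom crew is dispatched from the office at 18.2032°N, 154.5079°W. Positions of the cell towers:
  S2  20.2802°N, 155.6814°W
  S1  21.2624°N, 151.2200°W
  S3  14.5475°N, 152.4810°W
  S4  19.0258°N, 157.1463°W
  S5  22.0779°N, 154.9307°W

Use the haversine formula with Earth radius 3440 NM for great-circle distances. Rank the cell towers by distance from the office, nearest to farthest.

S2, S4, S5, S3, S1

Distance from the office at 18.2032°N, 154.5079°W to each:
S2 20.2802°N, 155.6814°W: 141.3 NM
S4 19.0258°N, 157.1463°W: 158.0 NM
S5 22.0779°N, 154.9307°W: 233.9 NM
S3 14.5475°N, 152.4810°W: 248.6 NM
S1 21.2624°N, 151.2200°W: 261.2 NM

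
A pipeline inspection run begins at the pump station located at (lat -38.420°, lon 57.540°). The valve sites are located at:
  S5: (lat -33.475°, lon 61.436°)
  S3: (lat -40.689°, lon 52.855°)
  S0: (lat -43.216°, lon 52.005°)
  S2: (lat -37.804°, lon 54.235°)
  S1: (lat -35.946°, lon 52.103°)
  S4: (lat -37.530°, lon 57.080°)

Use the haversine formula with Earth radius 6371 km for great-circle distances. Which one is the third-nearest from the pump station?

S3

Distance to each, sorted:
S4: 106.9 km
S2: 297.1 km
S3: 474.2 km
S1: 554.5 km
S5: 652.0 km
S0: 707.7 km
The third-nearest is S3 at 474.2 km.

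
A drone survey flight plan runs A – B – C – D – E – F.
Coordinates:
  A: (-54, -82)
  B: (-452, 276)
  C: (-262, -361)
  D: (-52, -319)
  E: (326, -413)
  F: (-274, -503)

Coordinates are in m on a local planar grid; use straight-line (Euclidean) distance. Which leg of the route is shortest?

C–D

Leg distances:
A→B: 535.3 m
B→C: 664.7 m
C→D: 214.2 m
D→E: 389.5 m
E→F: 606.7 m
The shortest leg is C–D at 214.2 m.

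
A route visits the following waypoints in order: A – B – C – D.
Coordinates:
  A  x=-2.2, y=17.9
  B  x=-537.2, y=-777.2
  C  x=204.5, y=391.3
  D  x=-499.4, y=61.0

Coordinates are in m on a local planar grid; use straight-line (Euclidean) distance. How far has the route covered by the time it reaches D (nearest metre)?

3120 m

Leg distances:
A→B: 958.3 m  (cumulative 958.3 m)
B→C: 1384.0 m  (cumulative 2342.4 m)
C→D: 777.5 m  (cumulative 3119.9 m)
Cumulative distance at D ≈ 3120 m.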